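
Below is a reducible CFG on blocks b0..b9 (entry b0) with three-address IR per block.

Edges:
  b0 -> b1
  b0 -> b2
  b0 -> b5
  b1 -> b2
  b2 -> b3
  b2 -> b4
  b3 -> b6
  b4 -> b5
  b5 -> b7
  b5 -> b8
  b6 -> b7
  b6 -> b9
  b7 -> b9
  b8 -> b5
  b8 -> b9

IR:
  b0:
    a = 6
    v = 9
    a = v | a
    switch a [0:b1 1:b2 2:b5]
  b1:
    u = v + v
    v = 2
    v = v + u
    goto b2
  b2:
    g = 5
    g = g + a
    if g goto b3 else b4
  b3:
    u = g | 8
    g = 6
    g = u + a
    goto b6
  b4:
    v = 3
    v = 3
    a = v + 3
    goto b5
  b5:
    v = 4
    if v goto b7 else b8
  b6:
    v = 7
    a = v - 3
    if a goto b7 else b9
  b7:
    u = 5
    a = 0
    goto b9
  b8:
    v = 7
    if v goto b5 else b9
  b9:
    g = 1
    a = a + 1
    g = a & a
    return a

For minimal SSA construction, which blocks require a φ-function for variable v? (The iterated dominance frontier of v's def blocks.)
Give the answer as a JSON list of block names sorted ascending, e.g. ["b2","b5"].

Answer: ["b2", "b5", "b7", "b9"]

Working:
idom tree: b1←b0 b2←b0 b3←b2 b4←b2 b5←b0 b6←b3 b7←b0 b8←b5 b9←b0
Join-block Dom:
  b2: preds {b0,b1}: {b0} ∩ {b0,b1} = {b0}; idom=b0
  b5: preds {b0,b4,b8}: {b0} ∩ {b0,b2,b4} ∩ {b0,b5,b8} = {b0}; idom=b0
  b7: preds {b5,b6}: {b0,b5} ∩ {b0,b2,b3,b6} = {b0}; idom=b0
  b9: preds {b6,b7,b8}: {b0,b2,b3,b6} ∩ {b0,b7} ∩ {b0,b5,b8} = {b0}; idom=b0

DF derivation:
  b2←b0: walk · to b0
  b2←b1: walk b1 to b0
  b5←b0: walk · to b0
  b5←b4: walk b4→b2 to b0
  b5←b8: walk b8→b5 to b0
  b7←b5: walk b5 to b0
  b7←b6: walk b6→b3→b2 to b0
  b9←b6: walk b6→b3→b2 to b0
  b9←b7: walk b7 to b0
  b9←b8: walk b8→b5 to b0
  b0 → ∅
  b1 → {b2}
  b2 → {b5,b7,b9}
  b3 → {b7,b9}
  b4 → {b5}
  b5 → {b5,b7,b9}
  b6 → {b7,b9}
  b7 → {b9}
  b8 → {b5,b9}
  b9 → ∅

φ for v: defs {b0,b1,b4,b5,b6,b8}
  DF⁺ = {b2,b5,b7,b9}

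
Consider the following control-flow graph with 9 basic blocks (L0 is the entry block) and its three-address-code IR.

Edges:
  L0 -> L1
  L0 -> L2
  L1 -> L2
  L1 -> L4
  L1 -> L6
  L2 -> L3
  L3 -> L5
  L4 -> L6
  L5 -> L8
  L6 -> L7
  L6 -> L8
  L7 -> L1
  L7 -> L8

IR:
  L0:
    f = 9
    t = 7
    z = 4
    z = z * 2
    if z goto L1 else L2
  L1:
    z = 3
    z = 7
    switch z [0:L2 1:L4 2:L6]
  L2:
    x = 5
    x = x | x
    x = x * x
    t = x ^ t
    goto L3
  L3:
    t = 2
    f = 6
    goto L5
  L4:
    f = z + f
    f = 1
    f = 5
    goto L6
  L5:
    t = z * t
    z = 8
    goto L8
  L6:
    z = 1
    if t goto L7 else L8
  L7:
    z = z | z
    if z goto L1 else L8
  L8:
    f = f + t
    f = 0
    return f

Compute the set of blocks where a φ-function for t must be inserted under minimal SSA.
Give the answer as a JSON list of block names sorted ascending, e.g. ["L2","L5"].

Answer: ["L8"]

Analysis:
idom tree: L1←L0 L2←L0 L3←L2 L4←L1 L5←L3 L6←L1 L7←L6 L8←L0
Join-block Dom:
  L1: preds {L0,L7}: {L0} ∩ {L0,L1,L6,L7} = {L0}; idom=L0
  L2: preds {L0,L1}: {L0} ∩ {L0,L1} = {L0}; idom=L0
  L6: preds {L1,L4}: {L0,L1} ∩ {L0,L1,L4} = {L0,L1}; idom=L1
  L8: preds {L5,L6,L7}: {L0,L2,L3,L5} ∩ {L0,L1,L6} ∩ {L0,L1,L6,L7} = {L0}; idom=L0

DF walk-up:
  join L1 pred L0: · stop@L0
  join L1 pred L7: L7→L6→L1 stop@L0
  join L2 pred L0: · stop@L0
  join L2 pred L1: L1 stop@L0
  join L6 pred L1: · stop@L1
  join L6 pred L4: L4 stop@L1
  join L8 pred L5: L5→L3→L2 stop@L0
  join L8 pred L6: L6→L1 stop@L0
  join L8 pred L7: L7→L6→L1 stop@L0
  L0 → ∅
  L1 → {L1,L2,L8}
  L2 → {L8}
  L3 → {L8}
  L4 → {L6}
  L5 → {L8}
  L6 → {L1,L8}
  L7 → {L1,L8}
  L8 → ∅

φ for t: defs {L0,L2,L3,L5}
  DF⁺ = {L8}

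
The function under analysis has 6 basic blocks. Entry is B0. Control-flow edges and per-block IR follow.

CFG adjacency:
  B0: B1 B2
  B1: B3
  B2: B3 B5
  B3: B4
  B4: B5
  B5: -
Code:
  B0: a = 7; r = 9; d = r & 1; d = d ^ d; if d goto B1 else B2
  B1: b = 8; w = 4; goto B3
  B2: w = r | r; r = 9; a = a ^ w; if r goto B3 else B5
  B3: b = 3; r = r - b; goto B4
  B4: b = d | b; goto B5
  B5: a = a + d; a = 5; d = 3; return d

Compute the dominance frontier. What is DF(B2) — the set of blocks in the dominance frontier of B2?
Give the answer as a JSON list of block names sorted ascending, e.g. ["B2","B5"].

idom tree: B1←B0 B2←B0 B3←B0 B4←B3 B5←B0
Dom at joins:
  B3: preds {B1,B2}: {B0,B1} ∩ {B0,B2} = {B0}; idom=B0
  B5: preds {B2,B4}: {B0,B2} ∩ {B0,B3,B4} = {B0}; idom=B0

DF walk-up:
  join B3 pred B1: B1 stop@B0
  join B3 pred B2: B2 stop@B0
  join B5 pred B2: B2 stop@B0
  join B5 pred B4: B4→B3 stop@B0
  B0: DF=∅
  B1: DF={B3}
  B2: DF={B3,B5}
  B3: DF={B5}
  B4: DF={B5}
  B5: DF=∅

DF(B2) = ["B3", "B5"]

Answer: ["B3", "B5"]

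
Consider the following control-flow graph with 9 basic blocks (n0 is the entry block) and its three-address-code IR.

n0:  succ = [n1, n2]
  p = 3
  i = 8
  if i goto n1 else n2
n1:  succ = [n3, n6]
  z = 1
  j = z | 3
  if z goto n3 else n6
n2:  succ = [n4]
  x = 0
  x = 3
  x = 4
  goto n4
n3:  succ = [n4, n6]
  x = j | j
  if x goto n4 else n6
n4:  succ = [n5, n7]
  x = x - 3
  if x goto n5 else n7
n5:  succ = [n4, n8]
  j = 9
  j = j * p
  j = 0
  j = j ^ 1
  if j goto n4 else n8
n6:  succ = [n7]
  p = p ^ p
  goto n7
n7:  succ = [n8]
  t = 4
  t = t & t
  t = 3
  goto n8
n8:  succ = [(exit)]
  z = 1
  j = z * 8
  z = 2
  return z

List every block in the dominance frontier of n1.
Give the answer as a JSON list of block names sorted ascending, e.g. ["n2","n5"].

Answer: ["n4", "n7"]

Analysis:
idom tree: n1←n0 n2←n0 n3←n1 n4←n0 n5←n4 n6←n1 n7←n0 n8←n0
Dom at joins:
  n4: preds {n2,n3,n5}: {n0,n2} ∩ {n0,n1,n3} ∩ {n0,n4,n5} = {n0}; idom=n0
  n6: preds {n1,n3}: {n0,n1} ∩ {n0,n1,n3} = {n0,n1}; idom=n1
  n7: preds {n4,n6}: {n0,n4} ∩ {n0,n1,n6} = {n0}; idom=n0
  n8: preds {n5,n7}: {n0,n4,n5} ∩ {n0,n7} = {n0}; idom=n0

DF derivation:
  join n4 pred n2: n2 stop@n0
  join n4 pred n3: n3→n1 stop@n0
  join n4 pred n5: n5→n4 stop@n0
  join n6 pred n1: · stop@n1
  join n6 pred n3: n3 stop@n1
  join n7 pred n4: n4 stop@n0
  join n7 pred n6: n6→n1 stop@n0
  join n8 pred n5: n5→n4 stop@n0
  join n8 pred n7: n7 stop@n0
  n0 → ∅
  n1 → {n4,n7}
  n2 → {n4}
  n3 → {n4,n6}
  n4 → {n4,n7,n8}
  n5 → {n4,n8}
  n6 → {n7}
  n7 → {n8}
  n8 → ∅

DF(n1) = ["n4", "n7"]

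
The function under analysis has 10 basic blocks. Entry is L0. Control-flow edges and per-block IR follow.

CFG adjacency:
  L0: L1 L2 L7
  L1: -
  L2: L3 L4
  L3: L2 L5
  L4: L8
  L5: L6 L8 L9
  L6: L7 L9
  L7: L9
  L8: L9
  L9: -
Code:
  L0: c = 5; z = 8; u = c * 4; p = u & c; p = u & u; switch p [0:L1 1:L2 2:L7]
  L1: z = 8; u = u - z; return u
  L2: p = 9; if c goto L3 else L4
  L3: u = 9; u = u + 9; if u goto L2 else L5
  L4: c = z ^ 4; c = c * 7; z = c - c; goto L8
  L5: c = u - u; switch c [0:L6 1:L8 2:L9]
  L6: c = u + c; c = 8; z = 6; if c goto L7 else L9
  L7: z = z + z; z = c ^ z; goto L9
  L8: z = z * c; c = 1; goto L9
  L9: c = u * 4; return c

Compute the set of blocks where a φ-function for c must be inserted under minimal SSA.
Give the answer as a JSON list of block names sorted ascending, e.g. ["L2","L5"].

Answer: ["L7", "L8", "L9"]

Derivation:
idom tree: L1←L0 L2←L0 L3←L2 L4←L2 L5←L3 L6←L5 L7←L0 L8←L2 L9←L0
Join-block Dom:
  L2: preds {L0,L3}: {L0} ∩ {L0,L2,L3} = {L0}; idom=L0
  L7: preds {L0,L6}: {L0} ∩ {L0,L2,L3,L5,L6} = {L0}; idom=L0
  L8: preds {L4,L5}: {L0,L2,L4} ∩ {L0,L2,L3,L5} = {L0,L2}; idom=L2
  L9: preds {L5,L6,L7,L8}: {L0,L2,L3,L5} ∩ {L0,L2,L3,L5,L6} ∩ {L0,L7} ∩ {L0,L2,L8} = {L0}; idom=L0

DF derivation:
  L2←L0: walk · to L0
  L2←L3: walk L3→L2 to L0
  L7←L0: walk · to L0
  L7←L6: walk L6→L5→L3→L2 to L0
  L8←L4: walk L4 to L2
  L8←L5: walk L5→L3 to L2
  L9←L5: walk L5→L3→L2 to L0
  L9←L6: walk L6→L5→L3→L2 to L0
  L9←L7: walk L7 to L0
  L9←L8: walk L8→L2 to L0
  L0: DF=∅
  L1: DF=∅
  L2: DF={L2,L7,L9}
  L3: DF={L2,L7,L8,L9}
  L4: DF={L8}
  L5: DF={L7,L8,L9}
  L6: DF={L7,L9}
  L7: DF={L9}
  L8: DF={L9}
  L9: DF=∅

φ for c: defs {L0,L4,L5,L6,L8,L9}
  DF⁺ = {L7,L8,L9}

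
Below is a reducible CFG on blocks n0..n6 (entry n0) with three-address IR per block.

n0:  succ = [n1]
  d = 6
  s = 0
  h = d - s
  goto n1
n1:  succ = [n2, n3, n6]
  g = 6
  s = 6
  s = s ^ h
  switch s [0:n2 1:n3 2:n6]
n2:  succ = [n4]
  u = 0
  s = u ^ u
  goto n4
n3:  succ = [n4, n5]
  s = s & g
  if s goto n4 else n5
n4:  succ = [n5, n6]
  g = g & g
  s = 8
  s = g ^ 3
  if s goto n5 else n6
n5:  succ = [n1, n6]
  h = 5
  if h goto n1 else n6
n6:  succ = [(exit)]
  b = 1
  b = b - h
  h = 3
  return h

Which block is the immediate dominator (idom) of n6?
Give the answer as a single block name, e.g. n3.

idom tree: n1←n0 n2←n1 n3←n1 n4←n1 n5←n1 n6←n1
Join-block Dom:
  n1: preds {n0,n5}: {n0} ∩ {n0,n1,n5} = {n0}; idom=n0
  n4: preds {n2,n3}: {n0,n1,n2} ∩ {n0,n1,n3} = {n0,n1}; idom=n1
  n5: preds {n3,n4}: {n0,n1,n3} ∩ {n0,n1,n4} = {n0,n1}; idom=n1
  n6: preds {n1,n4,n5}: {n0,n1} ∩ {n0,n1,n4} ∩ {n0,n1,n5} = {n0,n1}; idom=n1

idom(n6) = n1

Answer: n1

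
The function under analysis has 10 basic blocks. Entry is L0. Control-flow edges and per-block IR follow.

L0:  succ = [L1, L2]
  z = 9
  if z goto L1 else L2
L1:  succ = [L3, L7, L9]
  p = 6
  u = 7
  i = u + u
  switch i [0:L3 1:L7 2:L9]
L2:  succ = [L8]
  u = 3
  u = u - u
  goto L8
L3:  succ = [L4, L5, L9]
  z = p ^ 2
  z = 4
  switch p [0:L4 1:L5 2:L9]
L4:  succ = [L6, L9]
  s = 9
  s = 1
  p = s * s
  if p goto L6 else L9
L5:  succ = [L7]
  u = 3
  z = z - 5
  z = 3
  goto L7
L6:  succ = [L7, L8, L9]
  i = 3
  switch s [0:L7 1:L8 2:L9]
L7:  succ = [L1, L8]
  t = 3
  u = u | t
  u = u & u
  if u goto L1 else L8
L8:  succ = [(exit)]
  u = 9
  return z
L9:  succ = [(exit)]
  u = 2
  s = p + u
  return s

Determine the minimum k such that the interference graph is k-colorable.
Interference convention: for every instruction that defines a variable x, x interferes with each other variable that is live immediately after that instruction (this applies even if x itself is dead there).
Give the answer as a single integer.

Answer: 5

Analysis:
Per-block:
  L0: def={z} ue=∅
  L1: def={i,p,u} ue=∅
  L2: def={u} ue=∅
  L3: def={z} ue={p}
  L4: def={p,s} ue=∅
  L5: def={u,z} ue={z}
  L6: def={i} ue={s}
  L7: def={t,u} ue={u}
  L8: def={u} ue={z}
  L9: def={s,u} ue={p}

Live sets:
  live L0: ∅→{z}
  live L1: {z}→{p,u,z}
  live L2: {z}→{z}
  live L3: {p,u}→{p,u,z}
  live L4: {u,z}→{p,s,u,z}
  live L5: {z}→{u,z}
  live L6: {p,s,u,z}→{p,u,z}
  live L7: {u,z}→{z}
  live L8: {z}→∅
  live L9: {p}→∅

Conflict graph:
  i — {p,s,u,z}
  p — {i,s,u,z}
  s — {i,p,u,z}
  t — {u,z}
  u — {i,p,s,t,z}
  z — {i,p,s,t,u}

Registers:
  lower bound: {i,p,s,u,z} mutually conflict ⇒ χ ≥ 5
  5-colouring: R0={u}  R1={z}  R2={i,t}  R3={p}  R4={s}
  χ = 5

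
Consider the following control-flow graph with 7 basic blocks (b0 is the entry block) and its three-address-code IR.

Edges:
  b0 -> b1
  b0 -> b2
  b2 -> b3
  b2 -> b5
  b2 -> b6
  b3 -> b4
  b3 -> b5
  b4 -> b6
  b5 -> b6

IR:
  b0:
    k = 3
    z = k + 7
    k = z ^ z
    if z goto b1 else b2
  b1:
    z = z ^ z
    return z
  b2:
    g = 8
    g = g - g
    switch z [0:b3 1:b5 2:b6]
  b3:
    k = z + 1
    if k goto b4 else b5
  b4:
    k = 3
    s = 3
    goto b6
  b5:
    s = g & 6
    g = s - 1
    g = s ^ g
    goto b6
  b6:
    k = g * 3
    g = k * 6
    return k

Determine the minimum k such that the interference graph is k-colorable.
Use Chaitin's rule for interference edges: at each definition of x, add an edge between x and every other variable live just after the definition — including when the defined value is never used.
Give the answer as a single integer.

Block summaries:
  b0: {k,z} / ∅
  b1: {z} / {z}
  b2: {g} / {z}
  b3: {k} / {z}
  b4: {k,s} / ∅
  b5: {g,s} / {g}
  b6: {g,k} / {g}

Live sets:
  b0 li=∅ lo={z}
  b1 li={z} lo=∅
  b2 li={z} lo={g,z}
  b3 li={g,z} lo={g}
  b4 li={g} lo={g}
  b5 li={g} lo={g}
  b6 li={g} lo=∅

Interfere edges:
  g↔{k,s,z}
  k↔{g,z}
  s↔{g}
  z↔{g,k}

Colouring:
  clique {g,k,z} ⇒ need ≥ 3
  assign g→R0 k→R1 s→R1 z→R2 — no edge inside a register ⇒ χ ≤ 3
  χ = 3

Answer: 3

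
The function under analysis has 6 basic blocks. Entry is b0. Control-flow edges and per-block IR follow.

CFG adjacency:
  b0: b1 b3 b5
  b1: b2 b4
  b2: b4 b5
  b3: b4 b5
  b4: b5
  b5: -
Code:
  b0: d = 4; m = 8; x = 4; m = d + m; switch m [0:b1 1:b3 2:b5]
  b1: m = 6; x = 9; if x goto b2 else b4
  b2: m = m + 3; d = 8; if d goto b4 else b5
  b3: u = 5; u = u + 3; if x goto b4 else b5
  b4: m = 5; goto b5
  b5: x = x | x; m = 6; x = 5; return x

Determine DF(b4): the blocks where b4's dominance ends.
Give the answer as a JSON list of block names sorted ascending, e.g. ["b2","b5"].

Answer: ["b5"]

Analysis:
idom tree: b1←b0 b2←b1 b3←b0 b4←b0 b5←b0
Dom∩ at merges:
  b4: preds {b1,b2,b3}: {b0,b1} ∩ {b0,b1,b2} ∩ {b0,b3} = {b0}; idom=b0
  b5: preds {b0,b2,b3,b4}: {b0} ∩ {b0,b1,b2} ∩ {b0,b3} ∩ {b0,b4} = {b0}; idom=b0

Frontier:
  join b4 pred b1: b1 stop@b0
  join b4 pred b2: b2→b1 stop@b0
  join b4 pred b3: b3 stop@b0
  join b5 pred b0: · stop@b0
  join b5 pred b2: b2→b1 stop@b0
  join b5 pred b3: b3 stop@b0
  join b5 pred b4: b4 stop@b0
  b0: DF=∅
  b1: DF={b4,b5}
  b2: DF={b4,b5}
  b3: DF={b4,b5}
  b4: DF={b5}
  b5: DF=∅

DF(b4) = ["b5"]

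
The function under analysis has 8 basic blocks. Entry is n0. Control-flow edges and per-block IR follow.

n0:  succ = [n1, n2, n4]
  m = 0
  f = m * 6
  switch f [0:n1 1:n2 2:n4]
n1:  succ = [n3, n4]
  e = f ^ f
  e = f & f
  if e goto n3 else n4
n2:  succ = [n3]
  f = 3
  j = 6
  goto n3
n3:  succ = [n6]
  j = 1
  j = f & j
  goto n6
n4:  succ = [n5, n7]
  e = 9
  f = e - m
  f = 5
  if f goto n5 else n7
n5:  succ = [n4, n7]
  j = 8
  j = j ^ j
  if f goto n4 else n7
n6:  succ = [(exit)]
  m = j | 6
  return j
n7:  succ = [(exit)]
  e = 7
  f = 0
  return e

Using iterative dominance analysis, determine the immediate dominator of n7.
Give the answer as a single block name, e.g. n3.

Answer: n4

Analysis:
idom tree: n1←n0 n2←n0 n3←n0 n4←n0 n5←n4 n6←n3 n7←n4
Dom at joins:
  n3: preds {n1,n2}: {n0,n1} ∩ {n0,n2} = {n0}; idom=n0
  n4: preds {n0,n1,n5}: {n0} ∩ {n0,n1} ∩ {n0,n4,n5} = {n0}; idom=n0
  n7: preds {n4,n5}: {n0,n4} ∩ {n0,n4,n5} = {n0,n4}; idom=n4

idom(n7) = n4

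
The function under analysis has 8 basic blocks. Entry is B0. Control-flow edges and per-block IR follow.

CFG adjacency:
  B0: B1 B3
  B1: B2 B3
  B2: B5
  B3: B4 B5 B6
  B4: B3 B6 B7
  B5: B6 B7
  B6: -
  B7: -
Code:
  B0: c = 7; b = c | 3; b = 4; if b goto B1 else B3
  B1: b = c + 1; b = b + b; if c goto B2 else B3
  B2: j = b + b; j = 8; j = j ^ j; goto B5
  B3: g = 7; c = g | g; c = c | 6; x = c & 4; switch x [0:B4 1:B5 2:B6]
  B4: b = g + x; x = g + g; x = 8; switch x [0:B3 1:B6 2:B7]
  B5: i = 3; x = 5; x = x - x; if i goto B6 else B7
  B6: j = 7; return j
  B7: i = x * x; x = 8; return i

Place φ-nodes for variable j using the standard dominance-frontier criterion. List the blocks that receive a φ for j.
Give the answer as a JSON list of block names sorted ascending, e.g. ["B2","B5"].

Answer: ["B5", "B6", "B7"]

Working:
idom tree: B1←B0 B2←B1 B3←B0 B4←B3 B5←B0 B6←B0 B7←B0
Dom∩ at merges:
  B3: preds {B0,B1,B4}: {B0} ∩ {B0,B1} ∩ {B0,B3,B4} = {B0}; idom=B0
  B5: preds {B2,B3}: {B0,B1,B2} ∩ {B0,B3} = {B0}; idom=B0
  B6: preds {B3,B4,B5}: {B0,B3} ∩ {B0,B3,B4} ∩ {B0,B5} = {B0}; idom=B0
  B7: preds {B4,B5}: {B0,B3,B4} ∩ {B0,B5} = {B0}; idom=B0

DF derivation:
  B3←B0: walk · to B0
  B3←B1: walk B1 to B0
  B3←B4: walk B4→B3 to B0
  B5←B2: walk B2→B1 to B0
  B5←B3: walk B3 to B0
  B6←B3: walk B3 to B0
  B6←B4: walk B4→B3 to B0
  B6←B5: walk B5 to B0
  B7←B4: walk B4→B3 to B0
  B7←B5: walk B5 to B0
  DF(B0)=∅
  DF(B1)={B3,B5}
  DF(B2)={B5}
  DF(B3)={B3,B5,B6,B7}
  DF(B4)={B3,B6,B7}
  DF(B5)={B6,B7}
  DF(B6)=∅
  DF(B7)=∅

φ for j: defs {B2,B6}
  DF⁺ = {B5,B6,B7}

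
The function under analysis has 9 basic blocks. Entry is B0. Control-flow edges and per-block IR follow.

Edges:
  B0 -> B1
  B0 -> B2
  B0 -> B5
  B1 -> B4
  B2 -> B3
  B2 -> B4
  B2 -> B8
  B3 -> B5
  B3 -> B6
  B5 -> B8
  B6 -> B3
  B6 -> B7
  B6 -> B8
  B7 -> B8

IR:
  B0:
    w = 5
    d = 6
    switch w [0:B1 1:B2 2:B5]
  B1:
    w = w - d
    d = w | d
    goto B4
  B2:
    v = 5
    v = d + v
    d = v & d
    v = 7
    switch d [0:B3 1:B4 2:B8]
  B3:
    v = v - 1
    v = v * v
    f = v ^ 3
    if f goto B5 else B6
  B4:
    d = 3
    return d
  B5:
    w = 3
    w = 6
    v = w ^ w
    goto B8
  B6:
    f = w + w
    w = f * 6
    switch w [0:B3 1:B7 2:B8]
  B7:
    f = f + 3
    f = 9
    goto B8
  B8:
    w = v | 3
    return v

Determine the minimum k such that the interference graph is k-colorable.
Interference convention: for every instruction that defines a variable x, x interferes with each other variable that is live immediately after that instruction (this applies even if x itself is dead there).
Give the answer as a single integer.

Block summaries:
  B0: {d,w} / ∅
  B1: {d,w} / {d,w}
  B2: {d,v} / {d}
  B3: {f,v} / {v}
  B4: {d} / ∅
  B5: {v,w} / ∅
  B6: {f,w} / {w}
  B7: {f} / {f}
  B8: {w} / {v}

Liveness:
  B0: in=∅ out={d,w}
  B1: in={d,w} out=∅
  B2: in={d,w} out={v,w}
  B3: in={v,w} out={v,w}
  B4: in=∅ out=∅
  B5: in=∅ out={v}
  B6: in={v,w} out={f,v,w}
  B7: in={f,v} out={v}
  B8: in={v} out=∅

Interference:
  d↔{v,w}
  f↔{v,w}
  v↔{d,f,w}
  w↔{d,f,v}

Registers:
  {d,v,w} pairwise interfere (3-clique) ⇒ χ ≥ 3
  3-colouring: r0={v}  r1={w}  r2={d,f}
  χ = 3

Answer: 3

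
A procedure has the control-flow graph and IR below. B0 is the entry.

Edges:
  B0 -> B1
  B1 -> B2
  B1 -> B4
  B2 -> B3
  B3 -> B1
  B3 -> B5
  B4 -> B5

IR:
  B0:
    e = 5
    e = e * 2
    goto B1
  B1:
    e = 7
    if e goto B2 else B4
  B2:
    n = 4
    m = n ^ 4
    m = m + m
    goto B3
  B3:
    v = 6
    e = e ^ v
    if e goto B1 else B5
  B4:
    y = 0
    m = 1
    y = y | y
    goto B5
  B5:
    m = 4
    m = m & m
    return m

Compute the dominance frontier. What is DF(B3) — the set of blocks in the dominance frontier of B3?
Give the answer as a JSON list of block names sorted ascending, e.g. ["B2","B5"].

idom tree: B1←B0 B2←B1 B3←B2 B4←B1 B5←B1
Dom at joins:
  B1: preds {B0,B3}: {B0} ∩ {B0,B1,B2,B3} = {B0}; idom=B0
  B5: preds {B3,B4}: {B0,B1,B2,B3} ∩ {B0,B1,B4} = {B0,B1}; idom=B1

DF derivation:
  join B1 pred B0: · stop@B0
  join B1 pred B3: B3→B2→B1 stop@B0
  join B5 pred B3: B3→B2 stop@B1
  join B5 pred B4: B4 stop@B1
  B0: DF=∅
  B1: DF={B1}
  B2: DF={B1,B5}
  B3: DF={B1,B5}
  B4: DF={B5}
  B5: DF=∅

DF(B3) = ["B1", "B5"]

Answer: ["B1", "B5"]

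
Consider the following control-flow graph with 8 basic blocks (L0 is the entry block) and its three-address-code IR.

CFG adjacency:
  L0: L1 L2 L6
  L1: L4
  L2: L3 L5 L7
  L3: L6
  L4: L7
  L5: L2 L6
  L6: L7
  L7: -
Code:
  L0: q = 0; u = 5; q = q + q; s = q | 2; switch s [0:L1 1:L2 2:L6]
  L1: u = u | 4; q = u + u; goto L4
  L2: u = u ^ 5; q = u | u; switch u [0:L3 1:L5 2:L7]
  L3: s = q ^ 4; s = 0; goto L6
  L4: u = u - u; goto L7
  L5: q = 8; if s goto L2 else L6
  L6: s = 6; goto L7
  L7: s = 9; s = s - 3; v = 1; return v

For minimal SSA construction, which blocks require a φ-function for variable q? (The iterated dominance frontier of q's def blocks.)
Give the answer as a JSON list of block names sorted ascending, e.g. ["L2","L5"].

Answer: ["L2", "L6", "L7"]

Derivation:
idom tree: L1←L0 L2←L0 L3←L2 L4←L1 L5←L2 L6←L0 L7←L0
Dom at joins:
  L2: preds {L0,L5}: {L0} ∩ {L0,L2,L5} = {L0}; idom=L0
  L6: preds {L0,L3,L5}: {L0} ∩ {L0,L2,L3} ∩ {L0,L2,L5} = {L0}; idom=L0
  L7: preds {L2,L4,L6}: {L0,L2} ∩ {L0,L1,L4} ∩ {L0,L6} = {L0}; idom=L0

DF derivation:
  L2←L0: walk · to L0
  L2←L5: walk L5→L2 to L0
  L6←L0: walk · to L0
  L6←L3: walk L3→L2 to L0
  L6←L5: walk L5→L2 to L0
  L7←L2: walk L2 to L0
  L7←L4: walk L4→L1 to L0
  L7←L6: walk L6 to L0
  L0: DF=∅
  L1: DF={L7}
  L2: DF={L2,L6,L7}
  L3: DF={L6}
  L4: DF={L7}
  L5: DF={L2,L6}
  L6: DF={L7}
  L7: DF=∅

φ for q: defs {L0,L1,L2,L5}
  DF⁺ = {L2,L6,L7}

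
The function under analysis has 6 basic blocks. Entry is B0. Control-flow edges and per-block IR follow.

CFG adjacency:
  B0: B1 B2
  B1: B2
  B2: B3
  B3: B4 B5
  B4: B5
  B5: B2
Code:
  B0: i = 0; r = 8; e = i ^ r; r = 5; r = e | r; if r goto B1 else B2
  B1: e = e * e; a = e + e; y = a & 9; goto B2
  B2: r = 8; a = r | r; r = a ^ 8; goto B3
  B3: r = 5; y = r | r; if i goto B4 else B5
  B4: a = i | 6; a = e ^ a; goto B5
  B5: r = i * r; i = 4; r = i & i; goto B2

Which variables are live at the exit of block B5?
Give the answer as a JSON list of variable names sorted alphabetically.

def/use:
  B0 def {e,i,r} use ∅
  B1 def {a,e,y} use {e}
  B2 def {a,r} use ∅
  B3 def {r,y} use {i}
  B4 def {a} use {e,i}
  B5 def {i,r} use {i,r}

Backward fixpoint:
  live B0: ∅→{e,i}
  live B1: {e,i}→{e,i}
  live B2: {e,i}→{e,i}
  live B3: {e,i}→{e,i,r}
  live B4: {e,i,r}→{e,i,r}
  live B5: {e,i,r}→{e,i}

live-out(B5) = ["e", "i"]

Answer: ["e", "i"]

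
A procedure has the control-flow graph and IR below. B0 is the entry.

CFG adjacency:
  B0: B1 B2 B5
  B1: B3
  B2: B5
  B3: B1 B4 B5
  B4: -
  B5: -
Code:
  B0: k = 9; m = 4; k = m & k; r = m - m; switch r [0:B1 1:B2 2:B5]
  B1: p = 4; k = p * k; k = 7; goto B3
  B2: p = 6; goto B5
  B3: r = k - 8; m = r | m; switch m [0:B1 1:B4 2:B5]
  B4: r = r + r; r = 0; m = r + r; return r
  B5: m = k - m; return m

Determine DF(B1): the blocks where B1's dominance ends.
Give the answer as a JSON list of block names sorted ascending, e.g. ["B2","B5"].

Answer: ["B1", "B5"]

Working:
idom tree: B1←B0 B2←B0 B3←B1 B4←B3 B5←B0
Dom at joins:
  B1: preds {B0,B3}: {B0} ∩ {B0,B1,B3} = {B0}; idom=B0
  B5: preds {B0,B2,B3}: {B0} ∩ {B0,B2} ∩ {B0,B1,B3} = {B0}; idom=B0

DF derivation:
  B1←B0: walk · to B0
  B1←B3: walk B3→B1 to B0
  B5←B0: walk · to B0
  B5←B2: walk B2 to B0
  B5←B3: walk B3→B1 to B0
  B0: DF=∅
  B1: DF={B1,B5}
  B2: DF={B5}
  B3: DF={B1,B5}
  B4: DF=∅
  B5: DF=∅

DF(B1) = ["B1", "B5"]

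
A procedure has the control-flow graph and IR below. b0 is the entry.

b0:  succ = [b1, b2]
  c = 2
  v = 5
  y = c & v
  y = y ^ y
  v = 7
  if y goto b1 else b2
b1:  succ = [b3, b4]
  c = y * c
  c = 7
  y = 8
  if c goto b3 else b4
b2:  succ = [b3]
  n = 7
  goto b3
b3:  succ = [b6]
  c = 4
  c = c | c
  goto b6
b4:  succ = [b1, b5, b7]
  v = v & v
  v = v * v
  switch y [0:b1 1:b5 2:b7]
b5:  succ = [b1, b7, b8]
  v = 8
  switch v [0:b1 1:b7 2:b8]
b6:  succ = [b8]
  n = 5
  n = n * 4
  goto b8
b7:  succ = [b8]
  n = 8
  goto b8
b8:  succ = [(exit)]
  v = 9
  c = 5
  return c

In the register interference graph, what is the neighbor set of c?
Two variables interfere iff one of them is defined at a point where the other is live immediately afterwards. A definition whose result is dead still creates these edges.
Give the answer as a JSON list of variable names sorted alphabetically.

Answer: ["v", "y"]

Working:
Per-block:
  b0: def={c,v,y} ue=∅
  b1: def={c,y} ue={c,y}
  b2: def={n} ue=∅
  b3: def={c} ue=∅
  b4: def={v} ue={v,y}
  b5: def={v} ue=∅
  b6: def={n} ue=∅
  b7: def={n} ue=∅
  b8: def={c,v} ue=∅

Live sets:
  live b0: ∅→{c,v,y}
  live b1: {c,v,y}→{c,v,y}
  live b2: ∅→∅
  live b3: ∅→∅
  live b4: {c,v,y}→{c,v,y}
  live b5: {c,y}→{c,v,y}
  live b6: ∅→∅
  live b7: ∅→∅
  live b8: ∅→∅

Interfere edges:
  c↔{v,y}
  n↔∅
  v↔{c,y}
  y↔{c,v}

N(c) = ["v", "y"]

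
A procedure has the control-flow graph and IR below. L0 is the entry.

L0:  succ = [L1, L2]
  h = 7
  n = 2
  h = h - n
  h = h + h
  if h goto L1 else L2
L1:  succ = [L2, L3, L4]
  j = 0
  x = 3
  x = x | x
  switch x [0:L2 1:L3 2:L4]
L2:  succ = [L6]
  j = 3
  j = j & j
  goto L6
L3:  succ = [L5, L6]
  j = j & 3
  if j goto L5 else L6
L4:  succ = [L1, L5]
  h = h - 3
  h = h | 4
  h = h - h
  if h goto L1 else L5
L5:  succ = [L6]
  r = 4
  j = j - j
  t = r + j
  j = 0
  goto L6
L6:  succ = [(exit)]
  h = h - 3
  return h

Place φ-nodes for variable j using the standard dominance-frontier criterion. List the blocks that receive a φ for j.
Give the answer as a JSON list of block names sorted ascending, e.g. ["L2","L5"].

idom tree: L1←L0 L2←L0 L3←L1 L4←L1 L5←L1 L6←L0
Dom∩ at merges:
  L1: preds {L0,L4}: {L0} ∩ {L0,L1,L4} = {L0}; idom=L0
  L2: preds {L0,L1}: {L0} ∩ {L0,L1} = {L0}; idom=L0
  L5: preds {L3,L4}: {L0,L1,L3} ∩ {L0,L1,L4} = {L0,L1}; idom=L1
  L6: preds {L2,L3,L5}: {L0,L2} ∩ {L0,L1,L3} ∩ {L0,L1,L5} = {L0}; idom=L0

Frontier:
  join L1 pred L0: · stop@L0
  join L1 pred L4: L4→L1 stop@L0
  join L2 pred L0: · stop@L0
  join L2 pred L1: L1 stop@L0
  join L5 pred L3: L3 stop@L1
  join L5 pred L4: L4 stop@L1
  join L6 pred L2: L2 stop@L0
  join L6 pred L3: L3→L1 stop@L0
  join L6 pred L5: L5→L1 stop@L0
  L0: DF=∅
  L1: DF={L1,L2,L6}
  L2: DF={L6}
  L3: DF={L5,L6}
  L4: DF={L1,L5}
  L5: DF={L6}
  L6: DF=∅

φ for j: defs {L1,L2,L3,L5}
  DF⁺ = {L1,L2,L5,L6}

Answer: ["L1", "L2", "L5", "L6"]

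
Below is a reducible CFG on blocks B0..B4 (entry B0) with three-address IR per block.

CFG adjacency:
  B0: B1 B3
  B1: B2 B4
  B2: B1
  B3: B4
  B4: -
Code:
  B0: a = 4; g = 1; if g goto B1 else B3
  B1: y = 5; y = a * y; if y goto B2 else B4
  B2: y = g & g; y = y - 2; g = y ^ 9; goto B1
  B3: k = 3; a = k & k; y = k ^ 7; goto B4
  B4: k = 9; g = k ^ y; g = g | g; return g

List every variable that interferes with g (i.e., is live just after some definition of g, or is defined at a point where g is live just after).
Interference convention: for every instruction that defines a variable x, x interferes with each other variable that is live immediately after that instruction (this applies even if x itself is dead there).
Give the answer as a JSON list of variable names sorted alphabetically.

Answer: ["a", "y"]

Working:
Block summaries:
  B0: {a,g} / ∅
  B1: {y} / {a}
  B2: {g,y} / {g}
  B3: {a,k,y} / ∅
  B4: {g,k} / {y}

Live sets:
  live B0: ∅→{a,g}
  live B1: {a,g}→{a,g,y}
  live B2: {a,g}→{a,g}
  live B3: ∅→{y}
  live B4: {y}→∅

Conflict graph:
  a — {g,k,y}
  g — {a,y}
  k — {a,y}
  y — {a,g,k}

N(g) = ["a", "y"]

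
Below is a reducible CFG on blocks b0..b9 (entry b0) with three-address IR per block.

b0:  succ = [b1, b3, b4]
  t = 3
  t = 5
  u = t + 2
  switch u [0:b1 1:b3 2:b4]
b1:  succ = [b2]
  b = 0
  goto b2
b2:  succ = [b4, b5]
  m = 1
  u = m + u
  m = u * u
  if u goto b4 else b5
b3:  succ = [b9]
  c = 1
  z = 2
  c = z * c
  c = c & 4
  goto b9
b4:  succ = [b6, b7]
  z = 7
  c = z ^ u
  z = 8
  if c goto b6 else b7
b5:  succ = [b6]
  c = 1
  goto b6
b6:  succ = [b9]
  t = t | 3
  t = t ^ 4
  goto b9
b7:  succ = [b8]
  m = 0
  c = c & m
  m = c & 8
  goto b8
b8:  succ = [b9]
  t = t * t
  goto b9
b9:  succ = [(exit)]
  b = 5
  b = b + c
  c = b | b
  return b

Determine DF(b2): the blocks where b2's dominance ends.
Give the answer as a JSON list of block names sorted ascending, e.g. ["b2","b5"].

idom tree: b1←b0 b2←b1 b3←b0 b4←b0 b5←b2 b6←b0 b7←b4 b8←b7 b9←b0
Dom∩ at merges:
  b4: preds {b0,b2}: {b0} ∩ {b0,b1,b2} = {b0}; idom=b0
  b6: preds {b4,b5}: {b0,b4} ∩ {b0,b1,b2,b5} = {b0}; idom=b0
  b9: preds {b3,b6,b8}: {b0,b3} ∩ {b0,b6} ∩ {b0,b4,b7,b8} = {b0}; idom=b0

DF walk-up:
  join b4 pred b0: · stop@b0
  join b4 pred b2: b2→b1 stop@b0
  join b6 pred b4: b4 stop@b0
  join b6 pred b5: b5→b2→b1 stop@b0
  join b9 pred b3: b3 stop@b0
  join b9 pred b6: b6 stop@b0
  join b9 pred b8: b8→b7→b4 stop@b0
  b0 → ∅
  b1 → {b4,b6}
  b2 → {b4,b6}
  b3 → {b9}
  b4 → {b6,b9}
  b5 → {b6}
  b6 → {b9}
  b7 → {b9}
  b8 → {b9}
  b9 → ∅

DF(b2) = ["b4", "b6"]

Answer: ["b4", "b6"]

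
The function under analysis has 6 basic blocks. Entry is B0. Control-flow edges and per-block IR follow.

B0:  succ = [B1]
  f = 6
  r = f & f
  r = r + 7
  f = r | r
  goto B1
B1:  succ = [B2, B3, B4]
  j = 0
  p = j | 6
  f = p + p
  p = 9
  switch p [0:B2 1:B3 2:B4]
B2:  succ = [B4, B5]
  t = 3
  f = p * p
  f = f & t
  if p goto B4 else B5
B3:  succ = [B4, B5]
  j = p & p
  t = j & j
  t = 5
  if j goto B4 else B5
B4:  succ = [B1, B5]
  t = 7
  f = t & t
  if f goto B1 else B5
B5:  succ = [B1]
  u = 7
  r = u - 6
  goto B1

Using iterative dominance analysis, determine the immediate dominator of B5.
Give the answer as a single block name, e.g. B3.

Answer: B1

Working:
idom tree: B1←B0 B2←B1 B3←B1 B4←B1 B5←B1
Dom at joins:
  B1: preds {B0,B4,B5}: {B0} ∩ {B0,B1,B4} ∩ {B0,B1,B5} = {B0}; idom=B0
  B4: preds {B1,B2,B3}: {B0,B1} ∩ {B0,B1,B2} ∩ {B0,B1,B3} = {B0,B1}; idom=B1
  B5: preds {B2,B3,B4}: {B0,B1,B2} ∩ {B0,B1,B3} ∩ {B0,B1,B4} = {B0,B1}; idom=B1

idom(B5) = B1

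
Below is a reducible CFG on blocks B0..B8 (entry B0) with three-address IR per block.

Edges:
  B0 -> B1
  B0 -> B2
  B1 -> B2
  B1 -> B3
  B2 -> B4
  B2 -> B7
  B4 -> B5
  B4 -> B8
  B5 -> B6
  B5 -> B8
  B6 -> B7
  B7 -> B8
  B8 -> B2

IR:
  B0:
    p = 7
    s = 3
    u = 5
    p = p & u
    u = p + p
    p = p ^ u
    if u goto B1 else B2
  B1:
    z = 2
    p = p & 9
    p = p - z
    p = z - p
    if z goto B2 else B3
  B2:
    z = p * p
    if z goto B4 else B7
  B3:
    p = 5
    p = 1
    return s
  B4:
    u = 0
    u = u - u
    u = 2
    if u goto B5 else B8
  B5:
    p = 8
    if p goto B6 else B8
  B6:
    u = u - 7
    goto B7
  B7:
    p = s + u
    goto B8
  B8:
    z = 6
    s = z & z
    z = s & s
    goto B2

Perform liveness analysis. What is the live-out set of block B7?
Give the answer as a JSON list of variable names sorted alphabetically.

Per-block:
  B0: {p,s,u} / ∅
  B1: {p,z} / {p}
  B2: {z} / {p}
  B3: {p} / {s}
  B4: {u} / ∅
  B5: {p} / ∅
  B6: {u} / {u}
  B7: {p} / {s,u}
  B8: {s,z} / ∅

Live sets:
  live B0: ∅→{p,s,u}
  live B1: {p,s,u}→{p,s,u}
  live B2: {p,s,u}→{p,s,u}
  live B3: {s}→∅
  live B4: {p,s}→{p,s,u}
  live B5: {s,u}→{p,s,u}
  live B6: {s,u}→{s,u}
  live B7: {s,u}→{p,u}
  live B8: {p,u}→{p,s,u}

live-out(B7) = ["p", "u"]

Answer: ["p", "u"]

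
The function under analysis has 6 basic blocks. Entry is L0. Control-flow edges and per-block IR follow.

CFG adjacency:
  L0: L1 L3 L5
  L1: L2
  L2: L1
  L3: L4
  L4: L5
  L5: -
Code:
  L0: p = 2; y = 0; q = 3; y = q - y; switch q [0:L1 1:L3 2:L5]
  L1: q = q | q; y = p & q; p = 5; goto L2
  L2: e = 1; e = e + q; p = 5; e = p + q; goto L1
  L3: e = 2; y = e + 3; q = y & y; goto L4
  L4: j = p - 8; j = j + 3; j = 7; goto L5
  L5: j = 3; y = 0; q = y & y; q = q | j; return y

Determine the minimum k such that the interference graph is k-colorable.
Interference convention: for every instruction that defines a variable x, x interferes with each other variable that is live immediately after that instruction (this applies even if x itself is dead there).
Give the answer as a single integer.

def/use:
  L0: {p,q,y} / ∅
  L1: {p,q,y} / {p,q}
  L2: {e,p} / {q}
  L3: {e,q,y} / ∅
  L4: {j} / {p}
  L5: {j,q,y} / ∅

Backward fixpoint:
  L0 li=∅ lo={p,q}
  L1 li={p,q} lo={q}
  L2 li={q} lo={p,q}
  L3 li={p} lo={p}
  L4 li={p} lo=∅
  L5 li=∅ lo=∅

Interfere edges:
  e: {p,q}
  j: {q,y}
  p: {e,q,y}
  q: {e,j,p,y}
  y: {j,p,q}

Registers:
  {e,p,q} pairwise interfere (3-clique) ⇒ χ ≥ 3
  3-colouring: R0={q}  R1={j,p}  R2={e,y}
  χ = 3

Answer: 3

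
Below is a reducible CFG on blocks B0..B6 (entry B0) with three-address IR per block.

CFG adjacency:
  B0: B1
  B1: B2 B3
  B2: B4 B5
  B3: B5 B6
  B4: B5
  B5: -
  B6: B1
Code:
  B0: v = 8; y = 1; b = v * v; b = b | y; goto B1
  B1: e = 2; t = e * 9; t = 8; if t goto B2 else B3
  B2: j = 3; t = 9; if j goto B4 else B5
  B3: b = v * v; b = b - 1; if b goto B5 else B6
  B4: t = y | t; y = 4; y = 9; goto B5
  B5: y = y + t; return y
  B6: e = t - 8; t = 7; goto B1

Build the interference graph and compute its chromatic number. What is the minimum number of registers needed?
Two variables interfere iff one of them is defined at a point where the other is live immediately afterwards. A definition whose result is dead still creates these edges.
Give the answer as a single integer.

Per-block:
  B0: {b,v,y} / ∅
  B1: {e,t} / ∅
  B2: {j,t} / ∅
  B3: {b} / {v}
  B4: {t,y} / {t,y}
  B5: {y} / {t,y}
  B6: {e,t} / {t}

Backward fixpoint:
  live B0: ∅→{v,y}
  live B1: {v,y}→{t,v,y}
  live B2: {y}→{t,y}
  live B3: {t,v,y}→{t,v,y}
  live B4: {t,y}→{t,y}
  live B5: {t,y}→∅
  live B6: {t,v,y}→{v,y}

Conflict graph:
  b↔{t,v,y}
  e↔{v,y}
  j↔{t,y}
  t↔{b,j,v,y}
  v↔{b,e,t,y}
  y↔{b,e,j,t,v}

Registers:
  {b,t,v,y} pairwise interfere (4-clique) ⇒ χ ≥ 4
  4-colouring: R0={y}  R1={e,t}  R2={j,v}  R3={b}
  χ = 4

Answer: 4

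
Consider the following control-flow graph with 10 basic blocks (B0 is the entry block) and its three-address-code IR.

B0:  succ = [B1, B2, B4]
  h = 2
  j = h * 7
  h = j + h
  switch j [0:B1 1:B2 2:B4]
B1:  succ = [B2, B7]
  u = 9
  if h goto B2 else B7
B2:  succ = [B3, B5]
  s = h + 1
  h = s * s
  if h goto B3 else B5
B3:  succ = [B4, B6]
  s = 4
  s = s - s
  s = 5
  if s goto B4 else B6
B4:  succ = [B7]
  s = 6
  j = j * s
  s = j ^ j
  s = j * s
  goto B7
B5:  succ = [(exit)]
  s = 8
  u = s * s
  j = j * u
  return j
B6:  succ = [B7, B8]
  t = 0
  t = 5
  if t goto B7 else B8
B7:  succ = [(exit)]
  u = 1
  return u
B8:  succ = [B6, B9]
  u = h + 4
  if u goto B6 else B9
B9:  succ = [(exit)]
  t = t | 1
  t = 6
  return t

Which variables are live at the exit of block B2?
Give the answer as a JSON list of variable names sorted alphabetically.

Block summaries:
  B0 def {h,j} use ∅
  B1 def {u} use {h}
  B2 def {h,s} use {h}
  B3 def {s} use ∅
  B4 def {j,s} use {j}
  B5 def {j,s,u} use {j}
  B6 def {t} use ∅
  B7 def {u} use ∅
  B8 def {u} use {h}
  B9 def {t} use {t}

Live sets:
  live B0: ∅→{h,j}
  live B1: {h,j}→{h,j}
  live B2: {h,j}→{h,j}
  live B3: {h,j}→{h,j}
  live B4: {j}→∅
  live B5: {j}→∅
  live B6: {h}→{h,t}
  live B7: ∅→∅
  live B8: {h,t}→{h,t}
  live B9: {t}→∅

live-out(B2) = ["h", "j"]

Answer: ["h", "j"]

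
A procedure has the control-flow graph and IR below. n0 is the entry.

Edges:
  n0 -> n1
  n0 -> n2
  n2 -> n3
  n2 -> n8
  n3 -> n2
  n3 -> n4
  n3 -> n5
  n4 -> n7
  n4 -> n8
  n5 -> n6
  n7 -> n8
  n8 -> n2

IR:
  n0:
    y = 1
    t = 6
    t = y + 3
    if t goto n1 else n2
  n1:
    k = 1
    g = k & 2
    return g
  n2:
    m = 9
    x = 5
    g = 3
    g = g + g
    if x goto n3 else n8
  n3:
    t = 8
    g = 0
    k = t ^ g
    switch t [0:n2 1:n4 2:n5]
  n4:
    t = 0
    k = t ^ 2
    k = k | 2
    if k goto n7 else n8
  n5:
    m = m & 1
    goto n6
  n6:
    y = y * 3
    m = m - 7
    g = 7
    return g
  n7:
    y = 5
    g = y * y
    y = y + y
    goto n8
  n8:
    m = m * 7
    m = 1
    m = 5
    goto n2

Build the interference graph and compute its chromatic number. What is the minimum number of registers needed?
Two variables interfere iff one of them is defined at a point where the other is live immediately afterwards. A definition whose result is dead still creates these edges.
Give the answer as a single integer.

Answer: 4

Analysis:
Block summaries:
  n0: def={t,y} ue=∅
  n1: def={g,k} ue=∅
  n2: def={g,m,x} ue=∅
  n3: def={g,k,t} ue=∅
  n4: def={k,t} ue=∅
  n5: def={m} ue={m}
  n6: def={g,m,y} ue={m,y}
  n7: def={g,y} ue=∅
  n8: def={m} ue={m}

Liveness:
  live n0: ∅→{y}
  live n1: ∅→∅
  live n2: {y}→{m,y}
  live n3: {m,y}→{m,y}
  live n4: {m,y}→{m,y}
  live n5: {m,y}→{m,y}
  live n6: {m,y}→∅
  live n7: {m}→{m,y}
  live n8: {m,y}→{y}

Conflict graph:
  g: {m,t,x,y}
  k: {m,t,y}
  m: {g,k,t,x,y}
  t: {g,k,m,y}
  x: {g,m,y}
  y: {g,k,m,t,x}

Registers:
  lower bound: {g,m,t,y} mutually conflict ⇒ χ ≥ 4
  4-colouring: r0={m}  r1={y}  r2={g,k}  r3={t,x}
  χ = 4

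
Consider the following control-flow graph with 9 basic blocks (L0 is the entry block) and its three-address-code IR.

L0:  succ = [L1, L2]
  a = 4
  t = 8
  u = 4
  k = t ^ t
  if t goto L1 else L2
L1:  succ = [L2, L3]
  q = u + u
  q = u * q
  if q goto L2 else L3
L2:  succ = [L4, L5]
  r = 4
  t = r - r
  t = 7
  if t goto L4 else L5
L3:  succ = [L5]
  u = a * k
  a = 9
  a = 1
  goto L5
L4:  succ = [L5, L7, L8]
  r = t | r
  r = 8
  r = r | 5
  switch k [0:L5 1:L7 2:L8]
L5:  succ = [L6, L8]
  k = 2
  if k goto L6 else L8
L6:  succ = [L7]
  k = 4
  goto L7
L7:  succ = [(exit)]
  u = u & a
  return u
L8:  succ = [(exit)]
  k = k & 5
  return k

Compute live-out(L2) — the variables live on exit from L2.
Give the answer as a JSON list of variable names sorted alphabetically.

def/use:
  L0: def={a,k,t,u} ue=∅
  L1: def={q} ue={u}
  L2: def={r,t} ue=∅
  L3: def={a,u} ue={a,k}
  L4: def={r} ue={k,r,t}
  L5: def={k} ue=∅
  L6: def={k} ue=∅
  L7: def={u} ue={a,u}
  L8: def={k} ue={k}

Liveness:
  L0 li=∅ lo={a,k,u}
  L1 li={a,k,u} lo={a,k,u}
  L2 li={a,k,u} lo={a,k,r,t,u}
  L3 li={a,k} lo={a,u}
  L4 li={a,k,r,t,u} lo={a,k,u}
  L5 li={a,u} lo={a,k,u}
  L6 li={a,u} lo={a,u}
  L7 li={a,u} lo=∅
  L8 li={k} lo=∅

live-out(L2) = ["a", "k", "r", "t", "u"]

Answer: ["a", "k", "r", "t", "u"]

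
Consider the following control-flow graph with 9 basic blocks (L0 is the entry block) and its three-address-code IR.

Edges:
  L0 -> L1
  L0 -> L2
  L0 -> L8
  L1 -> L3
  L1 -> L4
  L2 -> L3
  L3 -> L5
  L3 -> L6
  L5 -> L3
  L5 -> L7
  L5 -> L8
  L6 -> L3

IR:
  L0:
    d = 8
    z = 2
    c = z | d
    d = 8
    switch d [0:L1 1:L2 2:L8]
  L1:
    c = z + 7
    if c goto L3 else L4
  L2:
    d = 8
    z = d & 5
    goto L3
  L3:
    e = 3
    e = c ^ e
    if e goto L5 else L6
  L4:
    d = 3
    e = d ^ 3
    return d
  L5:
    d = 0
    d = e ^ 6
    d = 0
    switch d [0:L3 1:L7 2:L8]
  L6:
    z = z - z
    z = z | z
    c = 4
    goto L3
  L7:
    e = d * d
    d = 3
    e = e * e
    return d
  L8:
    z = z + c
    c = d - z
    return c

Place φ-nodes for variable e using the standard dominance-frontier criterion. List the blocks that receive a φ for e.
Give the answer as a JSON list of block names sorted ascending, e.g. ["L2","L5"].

Answer: ["L3", "L8"]

Derivation:
idom tree: L1←L0 L2←L0 L3←L0 L4←L1 L5←L3 L6←L3 L7←L5 L8←L0
Dom at joins:
  L3: preds {L1,L2,L5,L6}: {L0,L1} ∩ {L0,L2} ∩ {L0,L3,L5} ∩ {L0,L3,L6} = {L0}; idom=L0
  L8: preds {L0,L5}: {L0} ∩ {L0,L3,L5} = {L0}; idom=L0

Frontier:
  L3←L1: walk L1 to L0
  L3←L2: walk L2 to L0
  L3←L5: walk L5→L3 to L0
  L3←L6: walk L6→L3 to L0
  L8←L0: walk · to L0
  L8←L5: walk L5→L3 to L0
  L0 → ∅
  L1 → {L3}
  L2 → {L3}
  L3 → {L3,L8}
  L4 → ∅
  L5 → {L3,L8}
  L6 → {L3}
  L7 → ∅
  L8 → ∅

φ for e: defs {L3,L4,L7}
  DF⁺ = {L3,L8}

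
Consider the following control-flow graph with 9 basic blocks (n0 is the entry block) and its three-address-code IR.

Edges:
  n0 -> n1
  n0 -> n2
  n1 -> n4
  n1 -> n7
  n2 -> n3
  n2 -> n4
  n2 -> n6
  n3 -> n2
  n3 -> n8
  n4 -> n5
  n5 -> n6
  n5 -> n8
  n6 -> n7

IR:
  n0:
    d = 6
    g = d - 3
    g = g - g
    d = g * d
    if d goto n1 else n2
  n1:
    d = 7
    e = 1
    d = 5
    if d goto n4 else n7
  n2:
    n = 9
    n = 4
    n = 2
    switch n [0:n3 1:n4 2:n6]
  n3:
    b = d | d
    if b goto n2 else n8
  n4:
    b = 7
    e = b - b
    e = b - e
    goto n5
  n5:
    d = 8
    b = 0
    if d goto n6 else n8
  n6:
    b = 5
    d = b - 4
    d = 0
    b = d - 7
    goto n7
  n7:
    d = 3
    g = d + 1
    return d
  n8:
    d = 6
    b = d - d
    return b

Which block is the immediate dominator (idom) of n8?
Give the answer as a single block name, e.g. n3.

Answer: n0

Analysis:
idom tree: n1←n0 n2←n0 n3←n2 n4←n0 n5←n4 n6←n0 n7←n0 n8←n0
Dom at joins:
  n2: preds {n0,n3}: {n0} ∩ {n0,n2,n3} = {n0}; idom=n0
  n4: preds {n1,n2}: {n0,n1} ∩ {n0,n2} = {n0}; idom=n0
  n6: preds {n2,n5}: {n0,n2} ∩ {n0,n4,n5} = {n0}; idom=n0
  n7: preds {n1,n6}: {n0,n1} ∩ {n0,n6} = {n0}; idom=n0
  n8: preds {n3,n5}: {n0,n2,n3} ∩ {n0,n4,n5} = {n0}; idom=n0

idom(n8) = n0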